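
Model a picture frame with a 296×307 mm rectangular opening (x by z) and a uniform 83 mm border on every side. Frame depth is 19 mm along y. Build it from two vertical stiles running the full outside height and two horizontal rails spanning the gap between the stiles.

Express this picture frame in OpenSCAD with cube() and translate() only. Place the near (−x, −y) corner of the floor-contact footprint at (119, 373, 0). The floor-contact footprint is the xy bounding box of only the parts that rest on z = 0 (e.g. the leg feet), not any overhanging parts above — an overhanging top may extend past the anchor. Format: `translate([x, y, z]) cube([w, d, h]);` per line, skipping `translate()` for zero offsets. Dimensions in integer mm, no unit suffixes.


translate([119, 373, 0]) cube([83, 19, 473]);
translate([498, 373, 0]) cube([83, 19, 473]);
translate([202, 373, 0]) cube([296, 19, 83]);
translate([202, 373, 390]) cube([296, 19, 83]);


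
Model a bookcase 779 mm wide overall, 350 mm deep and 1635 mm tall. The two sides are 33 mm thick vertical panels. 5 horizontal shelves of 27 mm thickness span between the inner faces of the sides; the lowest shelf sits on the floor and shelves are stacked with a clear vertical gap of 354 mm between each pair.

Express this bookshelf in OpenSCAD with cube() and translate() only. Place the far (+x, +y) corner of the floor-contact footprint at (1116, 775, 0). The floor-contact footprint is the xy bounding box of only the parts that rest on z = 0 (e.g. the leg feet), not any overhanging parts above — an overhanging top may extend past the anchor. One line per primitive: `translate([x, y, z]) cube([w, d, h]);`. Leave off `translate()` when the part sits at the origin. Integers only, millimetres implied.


translate([337, 425, 0]) cube([33, 350, 1635]);
translate([1083, 425, 0]) cube([33, 350, 1635]);
translate([370, 425, 0]) cube([713, 350, 27]);
translate([370, 425, 381]) cube([713, 350, 27]);
translate([370, 425, 762]) cube([713, 350, 27]);
translate([370, 425, 1143]) cube([713, 350, 27]);
translate([370, 425, 1524]) cube([713, 350, 27]);


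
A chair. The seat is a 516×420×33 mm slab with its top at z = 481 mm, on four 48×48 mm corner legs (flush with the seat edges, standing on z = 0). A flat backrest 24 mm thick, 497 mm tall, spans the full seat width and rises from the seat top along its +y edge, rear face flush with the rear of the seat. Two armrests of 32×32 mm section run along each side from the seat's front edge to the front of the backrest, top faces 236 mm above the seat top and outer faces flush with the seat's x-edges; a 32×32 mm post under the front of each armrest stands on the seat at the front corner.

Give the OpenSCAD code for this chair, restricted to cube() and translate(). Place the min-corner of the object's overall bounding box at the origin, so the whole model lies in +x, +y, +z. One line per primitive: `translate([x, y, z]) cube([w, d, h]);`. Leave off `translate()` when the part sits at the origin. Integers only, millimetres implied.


translate([0, 0, 448]) cube([516, 420, 33]);
cube([48, 48, 448]);
translate([468, 0, 0]) cube([48, 48, 448]);
translate([0, 372, 0]) cube([48, 48, 448]);
translate([468, 372, 0]) cube([48, 48, 448]);
translate([0, 396, 481]) cube([516, 24, 497]);
translate([0, 0, 685]) cube([32, 396, 32]);
translate([484, 0, 685]) cube([32, 396, 32]);
translate([0, 0, 481]) cube([32, 32, 204]);
translate([484, 0, 481]) cube([32, 32, 204]);


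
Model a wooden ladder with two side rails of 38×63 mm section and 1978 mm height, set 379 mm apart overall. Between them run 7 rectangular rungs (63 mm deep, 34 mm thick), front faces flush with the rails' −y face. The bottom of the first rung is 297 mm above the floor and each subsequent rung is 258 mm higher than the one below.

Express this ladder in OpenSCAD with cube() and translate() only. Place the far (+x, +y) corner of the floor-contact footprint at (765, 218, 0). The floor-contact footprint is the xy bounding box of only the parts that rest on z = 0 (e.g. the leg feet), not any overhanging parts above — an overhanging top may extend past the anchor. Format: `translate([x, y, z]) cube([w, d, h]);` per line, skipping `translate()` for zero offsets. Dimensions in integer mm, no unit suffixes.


translate([386, 155, 0]) cube([38, 63, 1978]);
translate([727, 155, 0]) cube([38, 63, 1978]);
translate([424, 155, 297]) cube([303, 63, 34]);
translate([424, 155, 555]) cube([303, 63, 34]);
translate([424, 155, 813]) cube([303, 63, 34]);
translate([424, 155, 1071]) cube([303, 63, 34]);
translate([424, 155, 1329]) cube([303, 63, 34]);
translate([424, 155, 1587]) cube([303, 63, 34]);
translate([424, 155, 1845]) cube([303, 63, 34]);


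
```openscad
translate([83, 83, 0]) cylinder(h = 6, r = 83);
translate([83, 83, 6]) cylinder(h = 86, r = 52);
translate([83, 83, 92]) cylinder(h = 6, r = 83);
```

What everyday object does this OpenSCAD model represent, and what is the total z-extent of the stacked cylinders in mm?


A spool. The overall height is 98 mm.

Three coaxial cylinders, large–small–large — a spool. Two 6 mm flanges and a 86 mm core give 6 + 86 + 6 = 98 mm.


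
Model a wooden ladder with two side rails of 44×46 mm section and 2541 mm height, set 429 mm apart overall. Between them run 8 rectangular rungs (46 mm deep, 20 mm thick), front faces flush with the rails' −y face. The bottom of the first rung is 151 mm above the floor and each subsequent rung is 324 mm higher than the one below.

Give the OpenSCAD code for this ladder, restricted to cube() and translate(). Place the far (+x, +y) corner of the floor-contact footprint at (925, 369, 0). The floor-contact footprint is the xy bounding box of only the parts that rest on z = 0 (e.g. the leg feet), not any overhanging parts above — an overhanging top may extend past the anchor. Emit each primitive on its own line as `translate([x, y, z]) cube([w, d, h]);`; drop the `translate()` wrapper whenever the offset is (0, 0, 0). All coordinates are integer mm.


// rung span = 429 - 2*44 = 341
// rung[k] z = 151 + k*324
translate([496, 323, 0]) cube([44, 46, 2541]);
translate([881, 323, 0]) cube([44, 46, 2541]);
translate([540, 323, 151]) cube([341, 46, 20]);
translate([540, 323, 475]) cube([341, 46, 20]);
translate([540, 323, 799]) cube([341, 46, 20]);
translate([540, 323, 1123]) cube([341, 46, 20]);
translate([540, 323, 1447]) cube([341, 46, 20]);
translate([540, 323, 1771]) cube([341, 46, 20]);
translate([540, 323, 2095]) cube([341, 46, 20]);
translate([540, 323, 2419]) cube([341, 46, 20]);


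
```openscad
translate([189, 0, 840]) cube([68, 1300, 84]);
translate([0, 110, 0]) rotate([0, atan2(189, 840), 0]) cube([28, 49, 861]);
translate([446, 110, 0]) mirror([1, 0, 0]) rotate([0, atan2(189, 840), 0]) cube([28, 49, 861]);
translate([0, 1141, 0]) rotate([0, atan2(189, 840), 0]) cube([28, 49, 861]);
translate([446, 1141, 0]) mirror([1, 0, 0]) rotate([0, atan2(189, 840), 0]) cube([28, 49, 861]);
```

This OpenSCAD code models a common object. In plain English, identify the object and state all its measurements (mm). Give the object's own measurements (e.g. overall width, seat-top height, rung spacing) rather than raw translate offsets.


A sawhorse. A 68×1300×84 mm beam (x, y, z) sits on two A-frame leg pairs. Each pair is two raked legs of 28×49 mm section (49 mm along y) splaying symmetrically in x. Each leg rises 840 mm vertically over 189 mm of horizontal reach and is 861 mm long along its own axis. Every leg's outer bottom edge rests on the floor and its outer top edge meets a bottom edge of the beam — the left legs (tilting toward +x) meet the beam's −x bottom edge, the right legs (their mirror images, tilting toward −x) meet its +x bottom edge — so the leg tops tuck under the beam, the beam's underside is 840 mm above the floor, and the feet are 446 mm apart outside-to-outside with the beam centred between them. The two leg pairs are set in 110 mm from either end of the beam.


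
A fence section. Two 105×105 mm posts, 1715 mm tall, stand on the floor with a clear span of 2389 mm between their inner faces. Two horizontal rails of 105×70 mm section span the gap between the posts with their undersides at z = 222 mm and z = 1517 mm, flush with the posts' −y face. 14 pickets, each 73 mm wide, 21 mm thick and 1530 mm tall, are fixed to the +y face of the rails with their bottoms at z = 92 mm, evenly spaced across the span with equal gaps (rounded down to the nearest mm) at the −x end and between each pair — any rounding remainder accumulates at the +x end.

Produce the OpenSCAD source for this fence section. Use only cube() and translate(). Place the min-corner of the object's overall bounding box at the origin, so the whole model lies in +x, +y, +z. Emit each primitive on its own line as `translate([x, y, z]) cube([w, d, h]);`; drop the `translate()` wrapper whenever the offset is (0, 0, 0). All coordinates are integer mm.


cube([105, 105, 1715]);
translate([2494, 0, 0]) cube([105, 105, 1715]);
translate([105, 0, 222]) cube([2389, 105, 70]);
translate([105, 0, 1517]) cube([2389, 105, 70]);
translate([196, 105, 92]) cube([73, 21, 1530]);
translate([360, 105, 92]) cube([73, 21, 1530]);
translate([524, 105, 92]) cube([73, 21, 1530]);
translate([688, 105, 92]) cube([73, 21, 1530]);
translate([852, 105, 92]) cube([73, 21, 1530]);
translate([1016, 105, 92]) cube([73, 21, 1530]);
translate([1180, 105, 92]) cube([73, 21, 1530]);
translate([1344, 105, 92]) cube([73, 21, 1530]);
translate([1508, 105, 92]) cube([73, 21, 1530]);
translate([1672, 105, 92]) cube([73, 21, 1530]);
translate([1836, 105, 92]) cube([73, 21, 1530]);
translate([2000, 105, 92]) cube([73, 21, 1530]);
translate([2164, 105, 92]) cube([73, 21, 1530]);
translate([2328, 105, 92]) cube([73, 21, 1530]);


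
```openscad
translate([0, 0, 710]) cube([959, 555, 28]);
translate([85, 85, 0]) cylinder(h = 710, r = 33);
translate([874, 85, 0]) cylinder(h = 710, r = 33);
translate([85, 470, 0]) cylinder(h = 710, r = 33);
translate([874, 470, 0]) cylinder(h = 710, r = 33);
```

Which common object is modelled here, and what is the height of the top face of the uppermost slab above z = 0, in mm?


A table. The table height is 738 mm.

A 959×555×28 slab sits at z = 710 on four Ø66 mm round legs — a table. The top surface is at 710 + 28 = 738 mm.


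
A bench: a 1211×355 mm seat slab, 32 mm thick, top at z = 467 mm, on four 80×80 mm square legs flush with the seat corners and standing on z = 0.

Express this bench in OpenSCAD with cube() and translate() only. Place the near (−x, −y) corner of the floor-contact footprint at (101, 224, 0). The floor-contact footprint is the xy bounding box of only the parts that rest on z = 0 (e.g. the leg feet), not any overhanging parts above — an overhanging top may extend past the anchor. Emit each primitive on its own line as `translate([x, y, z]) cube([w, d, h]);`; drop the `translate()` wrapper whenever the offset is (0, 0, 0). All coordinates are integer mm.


// leg_h = 467 − 32 = 435
translate([101, 224, 435]) cube([1211, 355, 32]);
translate([101, 224, 0]) cube([80, 80, 435]);
translate([101, 499, 0]) cube([80, 80, 435]);
translate([1232, 224, 0]) cube([80, 80, 435]);
translate([1232, 499, 0]) cube([80, 80, 435]);


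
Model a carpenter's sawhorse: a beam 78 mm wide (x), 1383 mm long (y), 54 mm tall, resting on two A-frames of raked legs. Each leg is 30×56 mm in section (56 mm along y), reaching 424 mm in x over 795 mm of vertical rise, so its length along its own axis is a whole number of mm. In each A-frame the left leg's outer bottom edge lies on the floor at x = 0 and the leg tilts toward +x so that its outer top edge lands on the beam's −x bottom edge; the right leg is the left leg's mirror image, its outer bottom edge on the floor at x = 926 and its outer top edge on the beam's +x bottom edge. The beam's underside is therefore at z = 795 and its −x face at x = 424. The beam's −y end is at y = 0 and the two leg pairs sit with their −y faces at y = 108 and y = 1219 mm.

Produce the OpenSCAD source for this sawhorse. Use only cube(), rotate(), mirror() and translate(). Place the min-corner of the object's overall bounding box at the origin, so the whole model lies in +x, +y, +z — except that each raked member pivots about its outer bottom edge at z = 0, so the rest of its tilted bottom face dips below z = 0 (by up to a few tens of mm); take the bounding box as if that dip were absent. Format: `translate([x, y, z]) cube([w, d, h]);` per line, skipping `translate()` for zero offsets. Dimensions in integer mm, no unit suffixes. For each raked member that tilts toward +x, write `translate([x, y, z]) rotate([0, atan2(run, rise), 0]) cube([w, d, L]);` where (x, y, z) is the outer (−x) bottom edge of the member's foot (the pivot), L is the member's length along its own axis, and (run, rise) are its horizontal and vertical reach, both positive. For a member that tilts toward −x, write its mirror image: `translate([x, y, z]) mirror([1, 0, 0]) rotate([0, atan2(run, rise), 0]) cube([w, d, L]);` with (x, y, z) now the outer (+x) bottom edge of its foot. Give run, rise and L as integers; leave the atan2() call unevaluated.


translate([424, 0, 795]) cube([78, 1383, 54]);
translate([0, 108, 0]) rotate([0, atan2(424, 795), 0]) cube([30, 56, 901]);
translate([926, 108, 0]) mirror([1, 0, 0]) rotate([0, atan2(424, 795), 0]) cube([30, 56, 901]);
translate([0, 1219, 0]) rotate([0, atan2(424, 795), 0]) cube([30, 56, 901]);
translate([926, 1219, 0]) mirror([1, 0, 0]) rotate([0, atan2(424, 795), 0]) cube([30, 56, 901]);


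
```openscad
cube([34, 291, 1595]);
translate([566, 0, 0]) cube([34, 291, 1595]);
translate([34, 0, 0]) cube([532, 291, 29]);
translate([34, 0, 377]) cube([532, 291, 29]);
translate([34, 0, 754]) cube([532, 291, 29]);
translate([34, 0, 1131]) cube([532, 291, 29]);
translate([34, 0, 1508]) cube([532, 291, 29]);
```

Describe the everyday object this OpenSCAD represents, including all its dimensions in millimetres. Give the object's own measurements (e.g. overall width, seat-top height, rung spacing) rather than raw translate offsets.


An open bookshelf. Two side panels, each 34 mm thick, 291 mm deep and 1595 mm tall, stand 600 mm apart (outside-to-outside). Between them sit 5 shelves, each 29 mm thick and 291 mm deep, spanning the full gap between the sides. The bottom shelf rests on the floor (its underside at z = 0) and the clear gap between one shelf's top and the next shelf's underside is 348 mm.


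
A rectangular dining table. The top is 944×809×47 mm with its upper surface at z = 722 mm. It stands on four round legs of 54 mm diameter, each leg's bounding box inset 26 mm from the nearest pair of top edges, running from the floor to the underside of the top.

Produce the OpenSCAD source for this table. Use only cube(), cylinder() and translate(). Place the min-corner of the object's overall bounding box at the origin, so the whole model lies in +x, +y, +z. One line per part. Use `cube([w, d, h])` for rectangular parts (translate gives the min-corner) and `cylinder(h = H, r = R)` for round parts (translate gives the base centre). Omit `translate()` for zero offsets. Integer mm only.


translate([0, 0, 675]) cube([944, 809, 47]);
translate([53, 53, 0]) cylinder(h = 675, r = 27);
translate([891, 53, 0]) cylinder(h = 675, r = 27);
translate([53, 756, 0]) cylinder(h = 675, r = 27);
translate([891, 756, 0]) cylinder(h = 675, r = 27);


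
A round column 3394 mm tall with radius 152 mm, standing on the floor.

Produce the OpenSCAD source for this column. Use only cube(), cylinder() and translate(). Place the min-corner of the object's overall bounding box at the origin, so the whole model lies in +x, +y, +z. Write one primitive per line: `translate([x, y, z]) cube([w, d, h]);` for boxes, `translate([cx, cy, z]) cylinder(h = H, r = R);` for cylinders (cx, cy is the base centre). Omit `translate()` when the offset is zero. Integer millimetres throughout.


translate([152, 152, 0]) cylinder(h = 3394, r = 152);


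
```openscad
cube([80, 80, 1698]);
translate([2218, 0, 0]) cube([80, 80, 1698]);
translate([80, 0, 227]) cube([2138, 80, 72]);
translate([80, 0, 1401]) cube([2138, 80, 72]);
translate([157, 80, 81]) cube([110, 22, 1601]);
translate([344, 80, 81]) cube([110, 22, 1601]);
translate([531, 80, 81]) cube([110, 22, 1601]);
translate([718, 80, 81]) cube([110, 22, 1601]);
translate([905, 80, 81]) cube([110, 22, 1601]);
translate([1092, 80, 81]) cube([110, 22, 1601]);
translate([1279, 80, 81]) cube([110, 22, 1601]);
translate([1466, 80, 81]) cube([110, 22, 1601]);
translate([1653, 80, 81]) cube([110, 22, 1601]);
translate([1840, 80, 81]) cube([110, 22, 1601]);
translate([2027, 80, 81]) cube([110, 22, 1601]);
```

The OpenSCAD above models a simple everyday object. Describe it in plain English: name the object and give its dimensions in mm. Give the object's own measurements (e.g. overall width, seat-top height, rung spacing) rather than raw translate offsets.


A fence section. Two 80×80 mm posts, 1698 mm tall, stand on the floor with a clear span of 2138 mm between their inner faces. Two horizontal rails of 80×72 mm section span the gap between the posts with their undersides at z = 227 mm and z = 1401 mm, flush with the posts' −y face. 11 pickets, each 110 mm wide, 22 mm thick and 1601 mm tall, are fixed to the +y face of the rails with their bottoms at z = 81 mm, spaced across the span with a 77 mm gap after the −x post and between neighbouring pickets, with 81 mm left before the +x post.


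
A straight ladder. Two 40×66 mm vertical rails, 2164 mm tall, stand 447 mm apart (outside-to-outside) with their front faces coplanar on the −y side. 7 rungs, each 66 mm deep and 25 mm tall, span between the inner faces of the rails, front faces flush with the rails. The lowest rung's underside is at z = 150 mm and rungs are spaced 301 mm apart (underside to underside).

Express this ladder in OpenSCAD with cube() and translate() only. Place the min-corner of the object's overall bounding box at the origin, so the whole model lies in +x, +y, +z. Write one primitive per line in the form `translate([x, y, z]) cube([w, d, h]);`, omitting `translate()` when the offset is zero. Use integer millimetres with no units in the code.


cube([40, 66, 2164]);
translate([407, 0, 0]) cube([40, 66, 2164]);
translate([40, 0, 150]) cube([367, 66, 25]);
translate([40, 0, 451]) cube([367, 66, 25]);
translate([40, 0, 752]) cube([367, 66, 25]);
translate([40, 0, 1053]) cube([367, 66, 25]);
translate([40, 0, 1354]) cube([367, 66, 25]);
translate([40, 0, 1655]) cube([367, 66, 25]);
translate([40, 0, 1956]) cube([367, 66, 25]);


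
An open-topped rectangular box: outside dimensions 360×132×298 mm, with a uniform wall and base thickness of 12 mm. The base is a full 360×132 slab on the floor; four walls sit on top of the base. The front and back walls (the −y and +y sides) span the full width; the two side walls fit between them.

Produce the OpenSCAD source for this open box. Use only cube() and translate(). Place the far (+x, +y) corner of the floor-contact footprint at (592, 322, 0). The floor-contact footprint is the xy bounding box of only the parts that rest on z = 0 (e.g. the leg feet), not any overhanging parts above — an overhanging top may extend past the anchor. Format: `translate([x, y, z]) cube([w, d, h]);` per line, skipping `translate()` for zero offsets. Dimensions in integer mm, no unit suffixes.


translate([232, 190, 0]) cube([360, 132, 12]);
translate([232, 190, 12]) cube([360, 12, 286]);
translate([232, 310, 12]) cube([360, 12, 286]);
translate([232, 202, 12]) cube([12, 108, 286]);
translate([580, 202, 12]) cube([12, 108, 286]);


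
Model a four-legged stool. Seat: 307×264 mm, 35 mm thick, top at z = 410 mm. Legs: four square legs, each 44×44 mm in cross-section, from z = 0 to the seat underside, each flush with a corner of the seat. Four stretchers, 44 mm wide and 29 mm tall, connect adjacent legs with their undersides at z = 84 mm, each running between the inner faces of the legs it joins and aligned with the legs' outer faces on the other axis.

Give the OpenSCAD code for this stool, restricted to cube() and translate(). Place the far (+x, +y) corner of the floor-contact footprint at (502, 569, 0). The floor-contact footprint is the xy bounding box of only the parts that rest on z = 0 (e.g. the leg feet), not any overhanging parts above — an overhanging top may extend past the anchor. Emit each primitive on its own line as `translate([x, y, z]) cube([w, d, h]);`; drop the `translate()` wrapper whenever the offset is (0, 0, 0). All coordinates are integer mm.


// leg_h = 410 - 35 = 375
// stretcher span = 307 - 2*44 = 219
translate([195, 305, 375]) cube([307, 264, 35]);
translate([195, 305, 0]) cube([44, 44, 375]);
translate([458, 305, 0]) cube([44, 44, 375]);
translate([195, 525, 0]) cube([44, 44, 375]);
translate([458, 525, 0]) cube([44, 44, 375]);
translate([239, 305, 84]) cube([219, 44, 29]);
translate([239, 525, 84]) cube([219, 44, 29]);
translate([195, 349, 84]) cube([44, 176, 29]);
translate([458, 349, 84]) cube([44, 176, 29]);


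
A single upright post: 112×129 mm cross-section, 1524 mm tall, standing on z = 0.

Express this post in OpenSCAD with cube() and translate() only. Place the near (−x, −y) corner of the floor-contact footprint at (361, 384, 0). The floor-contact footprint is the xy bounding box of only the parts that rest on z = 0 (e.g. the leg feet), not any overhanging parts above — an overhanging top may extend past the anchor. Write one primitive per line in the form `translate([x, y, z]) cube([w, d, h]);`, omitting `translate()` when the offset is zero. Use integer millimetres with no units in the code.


translate([361, 384, 0]) cube([112, 129, 1524]);


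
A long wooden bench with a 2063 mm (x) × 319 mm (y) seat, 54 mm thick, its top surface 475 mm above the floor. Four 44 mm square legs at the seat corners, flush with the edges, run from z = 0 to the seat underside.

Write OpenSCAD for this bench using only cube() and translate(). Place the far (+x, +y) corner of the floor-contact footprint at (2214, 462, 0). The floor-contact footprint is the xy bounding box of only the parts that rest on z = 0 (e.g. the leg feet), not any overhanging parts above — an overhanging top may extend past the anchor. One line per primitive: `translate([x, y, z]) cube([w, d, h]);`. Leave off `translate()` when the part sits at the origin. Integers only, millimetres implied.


// leg_h = 475 − 54 = 421
translate([151, 143, 421]) cube([2063, 319, 54]);
translate([151, 143, 0]) cube([44, 44, 421]);
translate([151, 418, 0]) cube([44, 44, 421]);
translate([2170, 143, 0]) cube([44, 44, 421]);
translate([2170, 418, 0]) cube([44, 44, 421]);


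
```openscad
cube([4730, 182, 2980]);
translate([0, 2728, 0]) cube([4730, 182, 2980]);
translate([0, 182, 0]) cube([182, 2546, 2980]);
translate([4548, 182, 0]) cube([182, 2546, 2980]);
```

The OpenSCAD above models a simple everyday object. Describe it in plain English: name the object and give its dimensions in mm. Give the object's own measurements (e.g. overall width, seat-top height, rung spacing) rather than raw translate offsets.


The wall frame of a small rectangular building: four walls, each 2980 mm tall and 182 mm thick, enclosing a footprint 4730 mm (x) by 2910 mm (y) outside-to-outside, with no floor or roof. The front and back walls (the −y and +y sides) span the full width; the two side walls fit between them.


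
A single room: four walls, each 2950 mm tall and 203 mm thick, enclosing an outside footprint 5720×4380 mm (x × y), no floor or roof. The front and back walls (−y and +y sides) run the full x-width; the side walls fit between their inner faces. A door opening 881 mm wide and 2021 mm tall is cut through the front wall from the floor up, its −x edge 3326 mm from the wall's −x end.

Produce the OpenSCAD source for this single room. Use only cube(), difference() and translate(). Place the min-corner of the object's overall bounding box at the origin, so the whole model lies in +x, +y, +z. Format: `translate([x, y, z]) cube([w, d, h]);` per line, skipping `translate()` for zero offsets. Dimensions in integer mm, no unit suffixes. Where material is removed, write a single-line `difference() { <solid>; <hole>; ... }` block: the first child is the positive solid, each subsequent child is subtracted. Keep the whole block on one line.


difference() { cube([5720, 203, 2950]); translate([3326, 0, 0]) cube([881, 203, 2021]); }
translate([0, 4177, 0]) cube([5720, 203, 2950]);
translate([0, 203, 0]) cube([203, 3974, 2950]);
translate([5517, 203, 0]) cube([203, 3974, 2950]);


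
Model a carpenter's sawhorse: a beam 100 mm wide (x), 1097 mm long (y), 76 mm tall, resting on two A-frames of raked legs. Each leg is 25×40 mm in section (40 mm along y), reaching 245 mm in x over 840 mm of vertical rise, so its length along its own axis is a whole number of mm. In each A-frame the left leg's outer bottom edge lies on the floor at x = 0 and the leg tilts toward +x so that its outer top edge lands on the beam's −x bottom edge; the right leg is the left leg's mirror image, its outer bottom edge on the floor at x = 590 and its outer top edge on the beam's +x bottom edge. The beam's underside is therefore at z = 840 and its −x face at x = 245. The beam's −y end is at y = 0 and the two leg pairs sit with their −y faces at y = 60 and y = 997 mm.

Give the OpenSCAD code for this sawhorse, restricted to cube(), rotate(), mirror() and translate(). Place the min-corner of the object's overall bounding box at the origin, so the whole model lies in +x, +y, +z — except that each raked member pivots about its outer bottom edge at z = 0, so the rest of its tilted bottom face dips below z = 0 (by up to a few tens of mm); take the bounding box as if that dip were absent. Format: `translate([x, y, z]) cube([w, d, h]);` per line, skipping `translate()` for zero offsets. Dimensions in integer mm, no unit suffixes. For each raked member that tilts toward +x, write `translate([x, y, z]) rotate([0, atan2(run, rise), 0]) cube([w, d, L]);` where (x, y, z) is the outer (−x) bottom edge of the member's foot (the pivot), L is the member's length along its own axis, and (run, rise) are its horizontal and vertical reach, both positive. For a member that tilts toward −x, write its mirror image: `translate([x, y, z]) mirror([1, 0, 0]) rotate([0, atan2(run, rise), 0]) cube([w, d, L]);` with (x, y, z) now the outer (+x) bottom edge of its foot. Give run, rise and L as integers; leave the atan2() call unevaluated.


translate([245, 0, 840]) cube([100, 1097, 76]);
translate([0, 60, 0]) rotate([0, atan2(245, 840), 0]) cube([25, 40, 875]);
translate([590, 60, 0]) mirror([1, 0, 0]) rotate([0, atan2(245, 840), 0]) cube([25, 40, 875]);
translate([0, 997, 0]) rotate([0, atan2(245, 840), 0]) cube([25, 40, 875]);
translate([590, 997, 0]) mirror([1, 0, 0]) rotate([0, atan2(245, 840), 0]) cube([25, 40, 875]);


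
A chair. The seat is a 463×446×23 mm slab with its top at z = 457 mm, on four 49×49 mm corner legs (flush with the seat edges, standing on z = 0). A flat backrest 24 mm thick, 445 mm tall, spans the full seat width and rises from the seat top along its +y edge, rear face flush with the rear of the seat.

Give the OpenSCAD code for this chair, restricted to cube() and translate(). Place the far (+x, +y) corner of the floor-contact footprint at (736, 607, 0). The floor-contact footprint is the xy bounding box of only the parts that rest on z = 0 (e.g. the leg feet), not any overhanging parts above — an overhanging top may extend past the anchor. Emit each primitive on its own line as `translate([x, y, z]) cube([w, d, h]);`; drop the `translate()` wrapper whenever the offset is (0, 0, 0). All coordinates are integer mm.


translate([273, 161, 434]) cube([463, 446, 23]);
translate([273, 161, 0]) cube([49, 49, 434]);
translate([687, 161, 0]) cube([49, 49, 434]);
translate([273, 558, 0]) cube([49, 49, 434]);
translate([687, 558, 0]) cube([49, 49, 434]);
translate([273, 583, 457]) cube([463, 24, 445]);


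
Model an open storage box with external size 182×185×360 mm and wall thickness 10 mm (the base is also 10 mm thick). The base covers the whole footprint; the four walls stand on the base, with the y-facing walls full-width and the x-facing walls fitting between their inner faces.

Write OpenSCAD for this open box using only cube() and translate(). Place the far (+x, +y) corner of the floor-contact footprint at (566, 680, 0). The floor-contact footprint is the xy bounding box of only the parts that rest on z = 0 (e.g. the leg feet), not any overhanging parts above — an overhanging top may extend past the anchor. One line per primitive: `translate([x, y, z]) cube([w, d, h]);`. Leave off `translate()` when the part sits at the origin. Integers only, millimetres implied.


translate([384, 495, 0]) cube([182, 185, 10]);
translate([384, 495, 10]) cube([182, 10, 350]);
translate([384, 670, 10]) cube([182, 10, 350]);
translate([384, 505, 10]) cube([10, 165, 350]);
translate([556, 505, 10]) cube([10, 165, 350]);


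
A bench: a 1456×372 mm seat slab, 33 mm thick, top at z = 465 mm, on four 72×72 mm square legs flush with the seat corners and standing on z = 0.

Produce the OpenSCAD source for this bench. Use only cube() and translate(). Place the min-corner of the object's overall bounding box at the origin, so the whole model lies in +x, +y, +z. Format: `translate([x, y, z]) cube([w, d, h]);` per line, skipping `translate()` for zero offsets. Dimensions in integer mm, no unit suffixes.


translate([0, 0, 432]) cube([1456, 372, 33]);
cube([72, 72, 432]);
translate([0, 300, 0]) cube([72, 72, 432]);
translate([1384, 0, 0]) cube([72, 72, 432]);
translate([1384, 300, 0]) cube([72, 72, 432]);


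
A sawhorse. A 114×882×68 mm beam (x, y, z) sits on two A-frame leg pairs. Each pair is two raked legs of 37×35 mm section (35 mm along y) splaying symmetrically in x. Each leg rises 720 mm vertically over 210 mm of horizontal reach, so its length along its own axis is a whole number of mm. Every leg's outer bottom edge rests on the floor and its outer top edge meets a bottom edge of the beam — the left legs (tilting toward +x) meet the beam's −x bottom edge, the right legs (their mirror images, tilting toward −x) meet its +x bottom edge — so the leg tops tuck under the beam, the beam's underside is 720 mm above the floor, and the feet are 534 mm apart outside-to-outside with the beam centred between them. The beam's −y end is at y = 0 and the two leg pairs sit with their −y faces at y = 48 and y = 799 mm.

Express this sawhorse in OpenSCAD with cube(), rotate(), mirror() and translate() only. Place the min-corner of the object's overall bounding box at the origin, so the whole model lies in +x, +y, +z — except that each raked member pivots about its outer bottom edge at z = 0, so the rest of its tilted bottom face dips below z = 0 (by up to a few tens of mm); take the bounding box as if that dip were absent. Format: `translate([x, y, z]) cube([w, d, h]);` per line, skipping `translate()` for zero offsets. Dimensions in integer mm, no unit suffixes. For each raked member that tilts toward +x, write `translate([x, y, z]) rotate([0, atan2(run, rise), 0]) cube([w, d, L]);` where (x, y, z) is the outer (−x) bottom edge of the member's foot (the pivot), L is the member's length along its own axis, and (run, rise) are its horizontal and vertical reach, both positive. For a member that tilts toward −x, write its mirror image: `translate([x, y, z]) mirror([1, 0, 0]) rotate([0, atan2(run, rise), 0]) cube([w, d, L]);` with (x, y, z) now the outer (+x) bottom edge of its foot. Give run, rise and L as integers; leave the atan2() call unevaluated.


translate([210, 0, 720]) cube([114, 882, 68]);
translate([0, 48, 0]) rotate([0, atan2(210, 720), 0]) cube([37, 35, 750]);
translate([534, 48, 0]) mirror([1, 0, 0]) rotate([0, atan2(210, 720), 0]) cube([37, 35, 750]);
translate([0, 799, 0]) rotate([0, atan2(210, 720), 0]) cube([37, 35, 750]);
translate([534, 799, 0]) mirror([1, 0, 0]) rotate([0, atan2(210, 720), 0]) cube([37, 35, 750]);


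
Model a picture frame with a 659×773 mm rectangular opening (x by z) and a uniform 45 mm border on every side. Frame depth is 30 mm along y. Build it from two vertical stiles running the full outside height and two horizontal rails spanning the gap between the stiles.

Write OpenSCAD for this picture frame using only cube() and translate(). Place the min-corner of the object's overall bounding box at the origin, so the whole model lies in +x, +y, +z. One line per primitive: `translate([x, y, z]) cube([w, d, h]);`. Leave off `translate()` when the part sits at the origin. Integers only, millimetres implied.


cube([45, 30, 863]);
translate([704, 0, 0]) cube([45, 30, 863]);
translate([45, 0, 0]) cube([659, 30, 45]);
translate([45, 0, 818]) cube([659, 30, 45]);


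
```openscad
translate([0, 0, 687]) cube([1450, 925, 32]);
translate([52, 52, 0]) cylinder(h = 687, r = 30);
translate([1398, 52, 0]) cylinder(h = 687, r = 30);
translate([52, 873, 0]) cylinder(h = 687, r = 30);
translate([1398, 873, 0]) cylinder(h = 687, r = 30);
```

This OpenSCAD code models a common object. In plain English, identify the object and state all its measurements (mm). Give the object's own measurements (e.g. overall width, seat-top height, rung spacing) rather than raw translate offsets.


A table: top 1450 mm (x) × 925 mm (y), 32 mm thick, upper face at z = 719 mm, on four round legs of 60 mm diameter, each leg's bounding box inset 22 mm from the nearest pair of top edges from z = 0 to the bottom of the top.


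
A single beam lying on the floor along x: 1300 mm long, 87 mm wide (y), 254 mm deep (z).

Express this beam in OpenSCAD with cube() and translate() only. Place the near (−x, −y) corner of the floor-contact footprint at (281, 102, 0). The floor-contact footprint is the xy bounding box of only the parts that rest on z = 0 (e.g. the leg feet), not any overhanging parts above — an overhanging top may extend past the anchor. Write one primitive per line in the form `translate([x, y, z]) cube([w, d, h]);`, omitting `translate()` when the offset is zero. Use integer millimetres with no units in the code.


translate([281, 102, 0]) cube([1300, 87, 254]);


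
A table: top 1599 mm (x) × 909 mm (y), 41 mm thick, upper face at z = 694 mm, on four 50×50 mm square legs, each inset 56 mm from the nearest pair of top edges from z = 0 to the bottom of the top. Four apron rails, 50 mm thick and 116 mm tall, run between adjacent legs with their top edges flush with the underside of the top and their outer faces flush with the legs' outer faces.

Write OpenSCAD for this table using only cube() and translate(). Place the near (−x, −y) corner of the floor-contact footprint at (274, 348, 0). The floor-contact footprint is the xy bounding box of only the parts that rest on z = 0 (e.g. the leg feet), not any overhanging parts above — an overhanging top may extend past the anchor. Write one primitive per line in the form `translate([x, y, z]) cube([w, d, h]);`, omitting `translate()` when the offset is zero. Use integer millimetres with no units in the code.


// leg_h = 694 - 41 = 653
// apron z = 653 - 116 = 537
translate([218, 292, 653]) cube([1599, 909, 41]);
translate([274, 348, 0]) cube([50, 50, 653]);
translate([1711, 348, 0]) cube([50, 50, 653]);
translate([274, 1095, 0]) cube([50, 50, 653]);
translate([1711, 1095, 0]) cube([50, 50, 653]);
translate([324, 348, 537]) cube([1387, 50, 116]);
translate([324, 1095, 537]) cube([1387, 50, 116]);
translate([274, 398, 537]) cube([50, 697, 116]);
translate([1711, 398, 537]) cube([50, 697, 116]);


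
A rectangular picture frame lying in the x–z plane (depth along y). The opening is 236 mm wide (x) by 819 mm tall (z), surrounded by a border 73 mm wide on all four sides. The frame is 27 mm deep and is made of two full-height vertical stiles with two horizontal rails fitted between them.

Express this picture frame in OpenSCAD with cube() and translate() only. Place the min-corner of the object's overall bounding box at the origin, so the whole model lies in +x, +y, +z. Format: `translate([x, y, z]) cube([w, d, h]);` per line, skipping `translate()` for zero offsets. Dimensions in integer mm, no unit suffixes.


cube([73, 27, 965]);
translate([309, 0, 0]) cube([73, 27, 965]);
translate([73, 0, 0]) cube([236, 27, 73]);
translate([73, 0, 892]) cube([236, 27, 73]);


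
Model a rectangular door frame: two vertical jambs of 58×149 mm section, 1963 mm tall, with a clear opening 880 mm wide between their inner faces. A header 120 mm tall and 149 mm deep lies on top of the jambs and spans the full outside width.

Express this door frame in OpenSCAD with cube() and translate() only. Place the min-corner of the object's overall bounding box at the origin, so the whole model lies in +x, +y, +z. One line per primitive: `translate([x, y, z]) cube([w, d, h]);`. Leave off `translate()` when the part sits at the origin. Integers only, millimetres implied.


cube([58, 149, 1963]);
translate([938, 0, 0]) cube([58, 149, 1963]);
translate([0, 0, 1963]) cube([996, 149, 120]);


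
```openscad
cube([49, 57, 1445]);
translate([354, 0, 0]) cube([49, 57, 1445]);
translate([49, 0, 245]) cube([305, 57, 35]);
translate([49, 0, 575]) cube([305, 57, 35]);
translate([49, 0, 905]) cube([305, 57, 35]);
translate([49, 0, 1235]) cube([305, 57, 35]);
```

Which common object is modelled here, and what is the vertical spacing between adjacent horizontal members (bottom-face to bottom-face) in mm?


A ladder. The rung spacing is 330 mm.

Two tall 49×57 posts with 4 short bars between them — a ladder. Adjacent rungs sit at z = 245 and z = 575, so the spacing is 575 − 245 = 330 mm.


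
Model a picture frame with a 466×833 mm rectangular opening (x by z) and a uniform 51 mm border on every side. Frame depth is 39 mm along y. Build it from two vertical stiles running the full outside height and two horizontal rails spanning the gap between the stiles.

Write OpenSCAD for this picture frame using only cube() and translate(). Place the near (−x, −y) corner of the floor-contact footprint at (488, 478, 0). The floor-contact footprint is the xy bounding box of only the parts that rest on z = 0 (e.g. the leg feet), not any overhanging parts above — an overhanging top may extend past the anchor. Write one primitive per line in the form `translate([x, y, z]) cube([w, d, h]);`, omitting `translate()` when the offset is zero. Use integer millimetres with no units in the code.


translate([488, 478, 0]) cube([51, 39, 935]);
translate([1005, 478, 0]) cube([51, 39, 935]);
translate([539, 478, 0]) cube([466, 39, 51]);
translate([539, 478, 884]) cube([466, 39, 51]);


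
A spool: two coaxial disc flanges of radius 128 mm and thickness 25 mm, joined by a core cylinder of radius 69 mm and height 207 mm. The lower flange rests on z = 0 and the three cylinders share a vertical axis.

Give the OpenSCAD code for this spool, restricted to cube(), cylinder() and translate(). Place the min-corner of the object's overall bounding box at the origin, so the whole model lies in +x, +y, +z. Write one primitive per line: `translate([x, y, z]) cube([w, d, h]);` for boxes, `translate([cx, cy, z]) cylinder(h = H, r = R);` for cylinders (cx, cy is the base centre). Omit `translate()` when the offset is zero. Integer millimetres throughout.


translate([128, 128, 0]) cylinder(h = 25, r = 128);
translate([128, 128, 25]) cylinder(h = 207, r = 69);
translate([128, 128, 232]) cylinder(h = 25, r = 128);


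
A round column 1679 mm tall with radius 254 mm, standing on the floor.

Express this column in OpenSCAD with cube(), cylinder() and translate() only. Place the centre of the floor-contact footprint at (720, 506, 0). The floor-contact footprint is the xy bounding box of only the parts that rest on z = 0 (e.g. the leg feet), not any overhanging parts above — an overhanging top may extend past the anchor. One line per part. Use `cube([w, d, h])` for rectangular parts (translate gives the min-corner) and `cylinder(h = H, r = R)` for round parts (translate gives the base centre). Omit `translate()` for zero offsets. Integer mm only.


translate([720, 506, 0]) cylinder(h = 1679, r = 254);
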